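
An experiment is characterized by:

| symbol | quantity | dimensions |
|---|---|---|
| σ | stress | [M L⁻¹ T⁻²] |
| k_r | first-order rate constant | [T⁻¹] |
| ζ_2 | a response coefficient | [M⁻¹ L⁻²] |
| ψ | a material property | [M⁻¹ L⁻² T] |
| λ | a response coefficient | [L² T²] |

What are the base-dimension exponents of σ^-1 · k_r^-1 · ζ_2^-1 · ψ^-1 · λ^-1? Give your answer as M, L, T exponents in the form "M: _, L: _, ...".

Collect each base-dimension exponent across the product:
  M: −(1) − (0) − (-1) − (-1) − (0) = 1
  L: −(-1) − (0) − (-2) − (-2) − (2) = 3
  T: −(-2) − (-1) − (0) − (1) − (2) = 0
So the dimensions are [M L³].

M: 1, L: 3, T: 0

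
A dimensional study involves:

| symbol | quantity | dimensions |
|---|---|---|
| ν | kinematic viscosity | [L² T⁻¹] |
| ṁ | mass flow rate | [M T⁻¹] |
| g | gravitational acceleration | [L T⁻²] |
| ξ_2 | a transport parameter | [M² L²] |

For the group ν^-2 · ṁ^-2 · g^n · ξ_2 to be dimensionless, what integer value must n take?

Balance the L exponent: (1)·n from g, plus −2·(2) − 2·(0) + (2) = -2 from the rest, must sum to zero.
n − 2 = 0, so n = 2.

2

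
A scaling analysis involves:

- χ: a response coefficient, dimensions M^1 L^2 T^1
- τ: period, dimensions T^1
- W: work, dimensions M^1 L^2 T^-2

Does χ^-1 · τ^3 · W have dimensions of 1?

yes

Sum the exponent of each base dimension across the product:
  M: −[χ]_M + 3·[τ]_M + [W]_M = −(1) + 3·(0) + (1) = 0
  L: −[χ]_L + 3·[τ]_L + [W]_L = −(2) + 3·(0) + (2) = 0
  T: −[χ]_T + 3·[τ]_T + [W]_T = −(1) + 3·(1) + (-2) = 0
All base exponents vanish — dimensionless.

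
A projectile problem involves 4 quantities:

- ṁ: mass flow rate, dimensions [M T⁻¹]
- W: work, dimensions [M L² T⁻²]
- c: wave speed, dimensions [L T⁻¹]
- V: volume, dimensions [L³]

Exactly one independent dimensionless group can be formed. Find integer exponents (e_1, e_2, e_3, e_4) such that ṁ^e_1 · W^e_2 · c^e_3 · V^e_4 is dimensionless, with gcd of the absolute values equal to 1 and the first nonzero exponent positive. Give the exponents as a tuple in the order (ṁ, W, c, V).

M: e_1·(1) + e_2·(1) + e_3·(0) + e_4·(0) = 0
L: e_1·(0) + e_2·(2) + e_3·(1) + e_4·(3) = 0
T: e_1·(-1) + e_2·(-2) + e_3·(-1) + e_4·(0) = 0
Solving this homogeneous linear system for the smallest-integer solution (first nonzero entry positive) gives (3, -3, 3, 1).

(3, -3, 3, 1)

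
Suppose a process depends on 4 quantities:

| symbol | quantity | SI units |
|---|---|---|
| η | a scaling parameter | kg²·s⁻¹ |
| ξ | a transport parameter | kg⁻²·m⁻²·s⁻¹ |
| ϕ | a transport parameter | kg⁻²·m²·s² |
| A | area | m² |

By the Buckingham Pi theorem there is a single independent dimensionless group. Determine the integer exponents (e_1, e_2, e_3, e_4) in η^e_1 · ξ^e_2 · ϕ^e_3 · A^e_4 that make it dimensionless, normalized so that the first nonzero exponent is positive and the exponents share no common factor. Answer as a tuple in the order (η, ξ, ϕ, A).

(3, 1, 2, -1)

M: e_1·(2) + e_2·(-2) + e_3·(-2) + e_4·(0) = 0
L: e_1·(0) + e_2·(-2) + e_3·(2) + e_4·(2) = 0
T: e_1·(-1) + e_2·(-1) + e_3·(2) + e_4·(0) = 0
Solving this homogeneous linear system for the smallest-integer solution (first nonzero entry positive) gives (3, 1, 2, -1).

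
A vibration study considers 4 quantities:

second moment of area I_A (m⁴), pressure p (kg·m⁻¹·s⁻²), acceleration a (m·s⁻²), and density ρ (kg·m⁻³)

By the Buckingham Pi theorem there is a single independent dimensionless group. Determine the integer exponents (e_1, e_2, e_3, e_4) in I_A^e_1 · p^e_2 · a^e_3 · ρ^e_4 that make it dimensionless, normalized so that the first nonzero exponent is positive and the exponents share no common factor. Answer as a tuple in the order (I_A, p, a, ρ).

M: e_1·(0) + e_2·(1) + e_3·(0) + e_4·(1) = 0
L: e_1·(4) + e_2·(-1) + e_3·(1) + e_4·(-3) = 0
T: e_1·(0) + e_2·(-2) + e_3·(-2) + e_4·(0) = 0
Solving this homogeneous linear system for the smallest-integer solution (first nonzero entry positive) gives (1, -4, 4, 4).

(1, -4, 4, 4)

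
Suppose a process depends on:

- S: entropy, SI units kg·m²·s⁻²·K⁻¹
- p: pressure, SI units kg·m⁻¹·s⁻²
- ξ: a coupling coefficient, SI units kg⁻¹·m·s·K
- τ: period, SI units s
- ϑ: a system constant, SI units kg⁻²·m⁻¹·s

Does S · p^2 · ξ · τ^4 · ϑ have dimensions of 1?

yes

Sum the exponent of each base dimension across the product:
  M: [S]_M + 2·[p]_M + [ξ]_M + 4·[τ]_M + [ϑ]_M = (1) + 2·(1) + (-1) + 4·(0) + (-2) = 0
  L: [S]_L + 2·[p]_L + [ξ]_L + 4·[τ]_L + [ϑ]_L = (2) + 2·(-1) + (1) + 4·(0) + (-1) = 0
  T: [S]_T + 2·[p]_T + [ξ]_T + 4·[τ]_T + [ϑ]_T = (-2) + 2·(-2) + (1) + 4·(1) + (1) = 0
  Θ: [S]_Θ + 2·[p]_Θ + [ξ]_Θ + 4·[τ]_Θ + [ϑ]_Θ = (-1) + 2·(0) + (1) + 4·(0) + (0) = 0
All base exponents vanish — dimensionless.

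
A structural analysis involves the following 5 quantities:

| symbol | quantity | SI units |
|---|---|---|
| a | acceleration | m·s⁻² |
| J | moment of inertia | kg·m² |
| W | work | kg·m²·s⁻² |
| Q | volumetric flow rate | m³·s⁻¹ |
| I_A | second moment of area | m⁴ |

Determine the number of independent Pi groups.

2

There are 5 variables and 3 base dimensions (M, L, T).
The dimension matrix has rank 3.
Independent dimensionless groups: 5 − 3 = 2.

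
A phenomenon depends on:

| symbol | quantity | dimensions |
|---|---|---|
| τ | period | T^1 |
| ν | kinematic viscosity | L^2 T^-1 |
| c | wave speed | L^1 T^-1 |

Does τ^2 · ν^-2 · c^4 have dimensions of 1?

yes

Sum the exponent of each base dimension across the product:
  L: 2·[τ]_L − 2·[ν]_L + 4·[c]_L = 2·(0) − 2·(2) + 4·(1) = 0
  T: 2·[τ]_T − 2·[ν]_T + 4·[c]_T = 2·(1) − 2·(-1) + 4·(-1) = 0
All base exponents vanish — dimensionless.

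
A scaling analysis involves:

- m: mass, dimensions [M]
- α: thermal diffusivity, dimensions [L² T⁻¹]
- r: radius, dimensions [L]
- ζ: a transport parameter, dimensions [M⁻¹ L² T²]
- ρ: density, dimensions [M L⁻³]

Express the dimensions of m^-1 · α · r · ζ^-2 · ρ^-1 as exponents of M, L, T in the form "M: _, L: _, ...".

M: 0, L: 2, T: -5

Collect each base-dimension exponent across the product:
  M: −(1) + (0) + (0) − 2·(-1) − (1) = 0
  L: −(0) + (2) + (1) − 2·(2) − (-3) = 2
  T: −(0) + (-1) + (0) − 2·(2) − (0) = -5
So the dimensions are [L² T⁻⁵].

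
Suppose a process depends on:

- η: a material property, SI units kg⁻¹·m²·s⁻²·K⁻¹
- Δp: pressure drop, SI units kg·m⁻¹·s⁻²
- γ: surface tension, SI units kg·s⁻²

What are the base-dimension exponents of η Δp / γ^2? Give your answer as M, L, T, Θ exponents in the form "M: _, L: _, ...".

M: -2, L: 1, T: 0, Θ: -1

Collect each base-dimension exponent across the product:
  M: (-1) + (1) − 2·(1) = -2
  L: (2) + (-1) − 2·(0) = 1
  T: (-2) + (-2) − 2·(-2) = 0
  Θ: (-1) + (0) − 2·(0) = -1
So the dimensions are [M⁻² L Θ⁻¹].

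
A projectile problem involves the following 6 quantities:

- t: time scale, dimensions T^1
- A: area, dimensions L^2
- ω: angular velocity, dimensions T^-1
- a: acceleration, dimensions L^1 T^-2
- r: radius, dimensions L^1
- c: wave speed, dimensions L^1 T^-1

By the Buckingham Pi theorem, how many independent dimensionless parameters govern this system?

4

There are 6 variables and 2 base dimensions (L, T).
The dimension matrix has rank 2.
Independent dimensionless groups: 6 − 2 = 4.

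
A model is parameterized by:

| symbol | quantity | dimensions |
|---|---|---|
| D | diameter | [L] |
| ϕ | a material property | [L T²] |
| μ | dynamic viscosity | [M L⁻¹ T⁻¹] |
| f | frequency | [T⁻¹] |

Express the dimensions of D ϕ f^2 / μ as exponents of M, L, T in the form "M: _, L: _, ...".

Collect each base-dimension exponent across the product:
  M: (0) + (0) − (1) + 2·(0) = -1
  L: (1) + (1) − (-1) + 2·(0) = 3
  T: (0) + (2) − (-1) + 2·(-1) = 1
So the dimensions are [M⁻¹ L³ T].

M: -1, L: 3, T: 1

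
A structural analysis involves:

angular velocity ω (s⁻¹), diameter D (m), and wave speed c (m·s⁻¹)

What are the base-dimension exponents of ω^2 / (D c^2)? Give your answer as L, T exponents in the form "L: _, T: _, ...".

L: -3, T: 0

Collect each base-dimension exponent across the product:
  L: 2·(0) − (1) − 2·(1) = -3
  T: 2·(-1) − (0) − 2·(-1) = 0
So the dimensions are [L⁻³].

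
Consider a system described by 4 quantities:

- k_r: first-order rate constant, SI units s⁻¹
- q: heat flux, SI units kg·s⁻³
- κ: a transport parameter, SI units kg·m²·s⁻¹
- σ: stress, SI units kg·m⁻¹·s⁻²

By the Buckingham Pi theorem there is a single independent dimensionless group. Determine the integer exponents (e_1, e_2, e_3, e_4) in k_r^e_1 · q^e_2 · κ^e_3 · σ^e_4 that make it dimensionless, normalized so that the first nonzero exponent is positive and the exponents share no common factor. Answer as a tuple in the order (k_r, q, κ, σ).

(4, -3, 1, 2)

M: e_1·(0) + e_2·(1) + e_3·(1) + e_4·(1) = 0
L: e_1·(0) + e_2·(0) + e_3·(2) + e_4·(-1) = 0
T: e_1·(-1) + e_2·(-3) + e_3·(-1) + e_4·(-2) = 0
Solving this homogeneous linear system for the smallest-integer solution (first nonzero entry positive) gives (4, -3, 1, 2).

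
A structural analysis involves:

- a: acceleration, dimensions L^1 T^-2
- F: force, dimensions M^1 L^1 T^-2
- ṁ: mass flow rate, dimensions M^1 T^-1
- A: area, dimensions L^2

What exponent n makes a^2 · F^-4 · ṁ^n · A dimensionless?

4

Balance the M exponent: (1)·n from ṁ, plus 2·(0) − 4·(1) + (0) = -4 from the rest, must sum to zero.
n − 4 = 0, so n = 4.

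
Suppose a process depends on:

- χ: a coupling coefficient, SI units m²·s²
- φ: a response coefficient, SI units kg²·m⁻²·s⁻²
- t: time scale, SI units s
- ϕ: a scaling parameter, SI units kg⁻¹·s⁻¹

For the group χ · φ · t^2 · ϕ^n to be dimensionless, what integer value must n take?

2

Balance the M exponent: (-1)·n from ϕ, plus (0) + (2) + 2·(0) = 2 from the rest, must sum to zero.
−n + 2 = 0, so n = 2.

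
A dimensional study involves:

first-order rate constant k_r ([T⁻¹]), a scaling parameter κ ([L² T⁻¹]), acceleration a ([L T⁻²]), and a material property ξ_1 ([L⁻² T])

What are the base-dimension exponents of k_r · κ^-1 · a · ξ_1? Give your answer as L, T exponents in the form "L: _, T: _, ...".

L: -3, T: -1

Collect each base-dimension exponent across the product:
  L: (0) − (2) + (1) + (-2) = -3
  T: (-1) − (-1) + (-2) + (1) = -1
So the dimensions are [L⁻³ T⁻¹].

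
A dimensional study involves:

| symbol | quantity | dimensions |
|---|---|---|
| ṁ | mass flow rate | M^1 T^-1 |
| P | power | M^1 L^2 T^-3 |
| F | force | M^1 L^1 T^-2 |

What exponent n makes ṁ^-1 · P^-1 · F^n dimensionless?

Balance the M exponent: (1)·n from F, plus −(1) − (1) = -2 from the rest, must sum to zero.
n − 2 = 0, so n = 2.

2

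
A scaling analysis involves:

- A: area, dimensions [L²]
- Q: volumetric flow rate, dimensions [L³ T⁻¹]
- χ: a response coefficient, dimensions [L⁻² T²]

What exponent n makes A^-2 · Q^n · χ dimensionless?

Balance the L exponent: (3)·n from Q, plus −2·(2) + (-2) = -6 from the rest, must sum to zero.
3n − 6 = 0, so n = 2.

2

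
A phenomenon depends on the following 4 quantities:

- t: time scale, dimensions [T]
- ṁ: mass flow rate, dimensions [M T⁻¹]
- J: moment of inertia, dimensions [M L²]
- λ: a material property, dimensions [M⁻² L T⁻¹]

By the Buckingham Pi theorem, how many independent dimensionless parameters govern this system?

1

There are 4 variables and 3 base dimensions (M, L, T).
The dimension matrix has rank 3.
Independent dimensionless groups: 4 − 3 = 1.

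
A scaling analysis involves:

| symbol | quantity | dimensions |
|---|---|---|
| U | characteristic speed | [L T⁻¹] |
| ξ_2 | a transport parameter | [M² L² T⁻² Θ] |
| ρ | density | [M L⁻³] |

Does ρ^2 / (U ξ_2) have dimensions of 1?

Sum the exponent of each base dimension across the product:
  M: −[U]_M − [ξ_2]_M + 2·[ρ]_M = −(0) − (2) + 2·(1) = 0
  L: −[U]_L − [ξ_2]_L + 2·[ρ]_L = −(1) − (2) + 2·(-3) = -9
  T: −[U]_T − [ξ_2]_T + 2·[ρ]_T = −(-1) − (-2) + 2·(0) = 3
  Θ: −[U]_Θ − [ξ_2]_Θ + 2·[ρ]_Θ = −(0) − (1) + 2·(0) = -1
Net dimensions [L⁻⁹ T³ Θ⁻¹] ≠ [1] — not dimensionless.

no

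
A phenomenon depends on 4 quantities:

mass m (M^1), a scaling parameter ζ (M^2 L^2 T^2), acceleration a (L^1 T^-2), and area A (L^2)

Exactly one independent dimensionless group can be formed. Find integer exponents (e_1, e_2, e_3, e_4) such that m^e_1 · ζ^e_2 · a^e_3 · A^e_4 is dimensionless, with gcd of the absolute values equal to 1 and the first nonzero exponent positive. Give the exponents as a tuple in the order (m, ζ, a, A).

(4, -2, -2, 3)

M: e_1·(1) + e_2·(2) + e_3·(0) + e_4·(0) = 0
L: e_1·(0) + e_2·(2) + e_3·(1) + e_4·(2) = 0
T: e_1·(0) + e_2·(2) + e_3·(-2) + e_4·(0) = 0
Solving this homogeneous linear system for the smallest-integer solution (first nonzero entry positive) gives (4, -2, -2, 3).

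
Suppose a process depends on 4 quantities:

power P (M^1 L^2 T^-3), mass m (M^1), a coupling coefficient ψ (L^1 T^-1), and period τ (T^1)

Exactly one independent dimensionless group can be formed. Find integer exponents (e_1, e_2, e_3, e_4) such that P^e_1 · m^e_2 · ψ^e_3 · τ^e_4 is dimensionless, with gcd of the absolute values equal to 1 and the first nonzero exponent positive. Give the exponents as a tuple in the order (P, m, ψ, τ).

M: e_1·(1) + e_2·(1) + e_3·(0) + e_4·(0) = 0
L: e_1·(2) + e_2·(0) + e_3·(1) + e_4·(0) = 0
T: e_1·(-3) + e_2·(0) + e_3·(-1) + e_4·(1) = 0
Solving this homogeneous linear system for the smallest-integer solution (first nonzero entry positive) gives (1, -1, -2, 1).

(1, -1, -2, 1)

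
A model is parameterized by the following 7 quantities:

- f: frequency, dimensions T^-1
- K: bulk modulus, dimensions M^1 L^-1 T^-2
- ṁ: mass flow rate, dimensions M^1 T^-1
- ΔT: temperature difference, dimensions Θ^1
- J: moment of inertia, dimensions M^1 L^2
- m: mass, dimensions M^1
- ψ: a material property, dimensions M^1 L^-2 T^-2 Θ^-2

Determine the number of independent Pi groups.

3

There are 7 variables and 4 base dimensions (M, L, T, Θ).
The dimension matrix has rank 4.
Independent dimensionless groups: 7 − 4 = 3.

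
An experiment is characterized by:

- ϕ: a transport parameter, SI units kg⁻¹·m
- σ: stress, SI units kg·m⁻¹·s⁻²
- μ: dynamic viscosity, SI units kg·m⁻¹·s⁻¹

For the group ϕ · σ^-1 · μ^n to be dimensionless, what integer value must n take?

2

Balance the M exponent: (1)·n from μ, plus (-1) − (1) = -2 from the rest, must sum to zero.
n − 2 = 0, so n = 2.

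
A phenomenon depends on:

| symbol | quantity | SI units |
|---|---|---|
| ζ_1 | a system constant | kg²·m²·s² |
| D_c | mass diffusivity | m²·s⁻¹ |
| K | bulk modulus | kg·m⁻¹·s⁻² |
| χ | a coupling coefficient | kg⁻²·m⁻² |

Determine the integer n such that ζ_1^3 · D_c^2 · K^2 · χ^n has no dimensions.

4

Balance the M exponent: (-2)·n from χ, plus 3·(2) + 2·(0) + 2·(1) = 8 from the rest, must sum to zero.
-2n + 8 = 0, so n = 4.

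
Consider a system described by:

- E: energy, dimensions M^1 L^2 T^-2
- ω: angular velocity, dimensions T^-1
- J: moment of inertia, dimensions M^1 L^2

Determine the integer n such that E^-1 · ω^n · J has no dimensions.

2

Balance the T exponent: (-1)·n from ω, plus −(-2) + (0) = 2 from the rest, must sum to zero.
−n + 2 = 0, so n = 2.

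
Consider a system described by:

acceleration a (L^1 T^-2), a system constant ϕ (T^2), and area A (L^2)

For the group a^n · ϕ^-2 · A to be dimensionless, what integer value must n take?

Balance the L exponent: (1)·n from a, plus −2·(0) + (2) = 2 from the rest, must sum to zero.
n + 2 = 0, so n = -2.

-2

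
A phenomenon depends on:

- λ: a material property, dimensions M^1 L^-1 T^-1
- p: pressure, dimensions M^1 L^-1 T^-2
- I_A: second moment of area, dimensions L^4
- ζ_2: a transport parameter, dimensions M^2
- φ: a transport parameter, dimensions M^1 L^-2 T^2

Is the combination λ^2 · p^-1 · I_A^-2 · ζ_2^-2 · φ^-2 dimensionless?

Sum the exponent of each base dimension across the product:
  M: 2·[λ]_M − [p]_M − 2·[I_A]_M − 2·[ζ_2]_M − 2·[φ]_M = 2·(1) − (1) − 2·(0) − 2·(2) − 2·(1) = -5
  L: 2·[λ]_L − [p]_L − 2·[I_A]_L − 2·[ζ_2]_L − 2·[φ]_L = 2·(-1) − (-1) − 2·(4) − 2·(0) − 2·(-2) = -5
  T: 2·[λ]_T − [p]_T − 2·[I_A]_T − 2·[ζ_2]_T − 2·[φ]_T = 2·(-1) − (-2) − 2·(0) − 2·(0) − 2·(2) = -4
Net dimensions [M⁻⁵ L⁻⁵ T⁻⁴] ≠ [1] — not dimensionless.

no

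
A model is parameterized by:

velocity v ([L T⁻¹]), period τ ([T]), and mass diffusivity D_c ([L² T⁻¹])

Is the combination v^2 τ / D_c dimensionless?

yes

Sum the exponent of each base dimension across the product:
  M: 2·[v]_M + [τ]_M − [D_c]_M = 2·(0) + (0) − (0) = 0
  L: 2·[v]_L + [τ]_L − [D_c]_L = 2·(1) + (0) − (2) = 0
  T: 2·[v]_T + [τ]_T − [D_c]_T = 2·(-1) + (1) − (-1) = 0
  I: 2·[v]_I + [τ]_I − [D_c]_I = 2·(0) + (0) − (0) = 0
All base exponents vanish — dimensionless.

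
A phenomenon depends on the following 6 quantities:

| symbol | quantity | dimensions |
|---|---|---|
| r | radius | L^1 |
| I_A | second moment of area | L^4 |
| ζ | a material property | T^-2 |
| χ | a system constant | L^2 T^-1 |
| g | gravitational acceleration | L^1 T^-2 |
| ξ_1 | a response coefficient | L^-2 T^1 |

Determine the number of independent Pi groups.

There are 6 variables and 2 base dimensions (L, T).
The dimension matrix has rank 2.
Independent dimensionless groups: 6 − 2 = 4.

4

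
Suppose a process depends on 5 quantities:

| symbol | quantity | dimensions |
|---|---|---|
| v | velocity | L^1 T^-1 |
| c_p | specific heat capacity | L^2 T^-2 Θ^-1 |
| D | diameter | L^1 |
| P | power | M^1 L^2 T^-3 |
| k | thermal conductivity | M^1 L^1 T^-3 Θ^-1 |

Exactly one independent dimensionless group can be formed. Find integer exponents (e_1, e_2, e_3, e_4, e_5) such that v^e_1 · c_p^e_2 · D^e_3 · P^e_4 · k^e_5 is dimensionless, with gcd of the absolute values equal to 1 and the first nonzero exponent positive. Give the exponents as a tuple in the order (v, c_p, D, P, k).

(2, -1, 1, -1, 1)

M: e_1·(0) + e_2·(0) + e_3·(0) + e_4·(1) + e_5·(1) = 0
L: e_1·(1) + e_2·(2) + e_3·(1) + e_4·(2) + e_5·(1) = 0
T: e_1·(-1) + e_2·(-2) + e_3·(0) + e_4·(-3) + e_5·(-3) = 0
Θ: e_1·(0) + e_2·(-1) + e_3·(0) + e_4·(0) + e_5·(-1) = 0
Solving this homogeneous linear system for the smallest-integer solution (first nonzero entry positive) gives (2, -1, 1, -1, 1).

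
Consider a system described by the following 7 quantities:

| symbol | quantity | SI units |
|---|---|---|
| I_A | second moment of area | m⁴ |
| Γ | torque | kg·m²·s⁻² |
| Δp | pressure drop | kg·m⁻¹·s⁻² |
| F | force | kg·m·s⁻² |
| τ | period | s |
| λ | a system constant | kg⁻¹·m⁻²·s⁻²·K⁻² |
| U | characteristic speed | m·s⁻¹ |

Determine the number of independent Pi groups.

There are 7 variables and 4 base dimensions (M, L, T, Θ).
The dimension matrix has rank 4.
Independent dimensionless groups: 7 − 4 = 3.

3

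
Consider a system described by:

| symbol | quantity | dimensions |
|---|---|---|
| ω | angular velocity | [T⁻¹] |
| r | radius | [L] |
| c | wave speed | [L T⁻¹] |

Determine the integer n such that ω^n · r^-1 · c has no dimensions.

Balance the T exponent: (-1)·n from ω, plus −(0) + (-1) = -1 from the rest, must sum to zero.
−n − 1 = 0, so n = -1.

-1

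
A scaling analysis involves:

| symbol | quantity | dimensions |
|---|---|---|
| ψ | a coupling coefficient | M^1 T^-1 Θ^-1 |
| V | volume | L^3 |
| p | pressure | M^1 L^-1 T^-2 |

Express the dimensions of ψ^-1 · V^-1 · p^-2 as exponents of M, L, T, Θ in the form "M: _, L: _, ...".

M: -3, L: -1, T: 5, Θ: 1

Collect each base-dimension exponent across the product:
  M: −(1) − (0) − 2·(1) = -3
  L: −(0) − (3) − 2·(-1) = -1
  T: −(-1) − (0) − 2·(-2) = 5
  Θ: −(-1) − (0) − 2·(0) = 1
So the dimensions are [M⁻³ L⁻¹ T⁵ Θ].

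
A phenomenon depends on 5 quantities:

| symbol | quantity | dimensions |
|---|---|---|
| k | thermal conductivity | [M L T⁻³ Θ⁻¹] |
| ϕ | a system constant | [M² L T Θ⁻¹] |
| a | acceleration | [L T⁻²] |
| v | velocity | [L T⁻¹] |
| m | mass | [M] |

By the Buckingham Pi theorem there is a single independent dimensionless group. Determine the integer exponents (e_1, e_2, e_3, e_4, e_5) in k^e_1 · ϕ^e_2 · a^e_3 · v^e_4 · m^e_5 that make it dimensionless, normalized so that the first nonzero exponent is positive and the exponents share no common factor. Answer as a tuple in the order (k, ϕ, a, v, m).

M: e_1·(1) + e_2·(2) + e_3·(0) + e_4·(0) + e_5·(1) = 0
L: e_1·(1) + e_2·(1) + e_3·(1) + e_4·(1) + e_5·(0) = 0
T: e_1·(-3) + e_2·(1) + e_3·(-2) + e_4·(-1) + e_5·(0) = 0
Θ: e_1·(-1) + e_2·(-1) + e_3·(0) + e_4·(0) + e_5·(0) = 0
Solving this homogeneous linear system for the smallest-integer solution (first nonzero entry positive) gives (1, -1, -4, 4, 1).

(1, -1, -4, 4, 1)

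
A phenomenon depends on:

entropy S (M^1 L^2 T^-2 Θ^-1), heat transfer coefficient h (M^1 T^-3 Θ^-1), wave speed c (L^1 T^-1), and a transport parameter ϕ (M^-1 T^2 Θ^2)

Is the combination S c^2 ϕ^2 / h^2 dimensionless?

no

Sum the exponent of each base dimension across the product:
  M: [S]_M − 2·[h]_M + 2·[c]_M + 2·[ϕ]_M = (1) − 2·(1) + 2·(0) + 2·(-1) = -3
  L: [S]_L − 2·[h]_L + 2·[c]_L + 2·[ϕ]_L = (2) − 2·(0) + 2·(1) + 2·(0) = 4
  T: [S]_T − 2·[h]_T + 2·[c]_T + 2·[ϕ]_T = (-2) − 2·(-3) + 2·(-1) + 2·(2) = 6
  Θ: [S]_Θ − 2·[h]_Θ + 2·[c]_Θ + 2·[ϕ]_Θ = (-1) − 2·(-1) + 2·(0) + 2·(2) = 5
Net dimensions [M⁻³ L⁴ T⁶ Θ⁵] ≠ [1] — not dimensionless.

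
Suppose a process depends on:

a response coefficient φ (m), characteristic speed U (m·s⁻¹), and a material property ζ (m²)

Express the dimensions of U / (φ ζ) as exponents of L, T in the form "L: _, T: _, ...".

L: -2, T: -1

Collect each base-dimension exponent across the product:
  L: −(1) + (1) − (2) = -2
  T: −(0) + (-1) − (0) = -1
So the dimensions are [L⁻² T⁻¹].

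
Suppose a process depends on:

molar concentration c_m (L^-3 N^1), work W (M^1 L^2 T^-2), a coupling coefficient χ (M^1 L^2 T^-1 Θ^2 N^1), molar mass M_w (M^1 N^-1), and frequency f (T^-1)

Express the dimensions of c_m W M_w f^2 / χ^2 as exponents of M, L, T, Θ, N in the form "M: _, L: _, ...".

M: 0, L: -5, T: -2, Θ: -4, N: -2

Collect each base-dimension exponent across the product:
  M: (0) + (1) − 2·(1) + (1) + 2·(0) = 0
  L: (-3) + (2) − 2·(2) + (0) + 2·(0) = -5
  T: (0) + (-2) − 2·(-1) + (0) + 2·(-1) = -2
  Θ: (0) + (0) − 2·(2) + (0) + 2·(0) = -4
  N: (1) + (0) − 2·(1) + (-1) + 2·(0) = -2
So the dimensions are [L⁻⁵ T⁻² Θ⁻⁴ N⁻²].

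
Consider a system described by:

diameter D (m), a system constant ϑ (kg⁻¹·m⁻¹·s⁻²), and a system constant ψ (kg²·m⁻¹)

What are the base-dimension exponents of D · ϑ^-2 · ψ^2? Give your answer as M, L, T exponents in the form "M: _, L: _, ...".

Collect each base-dimension exponent across the product:
  M: (0) − 2·(-1) + 2·(2) = 6
  L: (1) − 2·(-1) + 2·(-1) = 1
  T: (0) − 2·(-2) + 2·(0) = 4
So the dimensions are [M⁶ L T⁴].

M: 6, L: 1, T: 4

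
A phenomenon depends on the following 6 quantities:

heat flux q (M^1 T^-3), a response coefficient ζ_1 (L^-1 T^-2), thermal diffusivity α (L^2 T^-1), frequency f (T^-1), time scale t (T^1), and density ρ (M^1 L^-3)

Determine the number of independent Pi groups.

There are 6 variables and 3 base dimensions (M, L, T).
The dimension matrix has rank 3.
Independent dimensionless groups: 6 − 3 = 3.

3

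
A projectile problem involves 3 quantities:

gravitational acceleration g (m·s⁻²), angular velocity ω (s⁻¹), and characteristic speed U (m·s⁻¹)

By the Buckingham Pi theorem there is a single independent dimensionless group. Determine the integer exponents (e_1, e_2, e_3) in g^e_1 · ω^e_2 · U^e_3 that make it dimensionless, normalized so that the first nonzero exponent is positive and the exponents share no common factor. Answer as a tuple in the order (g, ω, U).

L: e_1·(1) + e_2·(0) + e_3·(1) = 0
T: e_1·(-2) + e_2·(-1) + e_3·(-1) = 0
Solving this homogeneous linear system for the smallest-integer solution (first nonzero entry positive) gives (1, -1, -1).

(1, -1, -1)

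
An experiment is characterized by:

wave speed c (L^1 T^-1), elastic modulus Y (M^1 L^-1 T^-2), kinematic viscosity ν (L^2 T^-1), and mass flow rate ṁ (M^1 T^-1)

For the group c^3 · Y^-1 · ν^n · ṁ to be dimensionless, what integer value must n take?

-2

Balance the L exponent: (2)·n from ν, plus 3·(1) − (-1) + (0) = 4 from the rest, must sum to zero.
2n + 4 = 0, so n = -2.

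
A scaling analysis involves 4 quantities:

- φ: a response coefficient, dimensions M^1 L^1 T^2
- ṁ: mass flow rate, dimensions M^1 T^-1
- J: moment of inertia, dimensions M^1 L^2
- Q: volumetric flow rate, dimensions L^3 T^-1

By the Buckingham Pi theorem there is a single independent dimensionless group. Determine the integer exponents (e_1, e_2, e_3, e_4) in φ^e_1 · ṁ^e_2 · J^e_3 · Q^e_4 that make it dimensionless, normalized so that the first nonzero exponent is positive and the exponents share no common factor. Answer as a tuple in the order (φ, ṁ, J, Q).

M: e_1·(1) + e_2·(1) + e_3·(1) + e_4·(0) = 0
L: e_1·(1) + e_2·(0) + e_3·(2) + e_4·(3) = 0
T: e_1·(2) + e_2·(-1) + e_3·(0) + e_4·(-1) = 0
Solving this homogeneous linear system for the smallest-integer solution (first nonzero entry positive) gives (1, 1, -2, 1).

(1, 1, -2, 1)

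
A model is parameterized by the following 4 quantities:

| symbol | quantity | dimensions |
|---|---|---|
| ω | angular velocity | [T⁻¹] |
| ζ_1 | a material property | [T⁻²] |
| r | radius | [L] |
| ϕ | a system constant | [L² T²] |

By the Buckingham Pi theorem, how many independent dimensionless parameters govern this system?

There are 4 variables and 2 base dimensions (L, T).
The dimension matrix has rank 2.
Independent dimensionless groups: 4 − 2 = 2.

2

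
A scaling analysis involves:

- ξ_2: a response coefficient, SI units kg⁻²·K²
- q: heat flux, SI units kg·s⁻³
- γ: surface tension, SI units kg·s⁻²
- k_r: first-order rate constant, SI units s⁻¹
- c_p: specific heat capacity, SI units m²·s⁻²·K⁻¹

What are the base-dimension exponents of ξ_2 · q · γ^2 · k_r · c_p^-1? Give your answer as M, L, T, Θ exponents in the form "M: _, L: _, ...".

Collect each base-dimension exponent across the product:
  M: (-2) + (1) + 2·(1) + (0) − (0) = 1
  L: (0) + (0) + 2·(0) + (0) − (2) = -2
  T: (0) + (-3) + 2·(-2) + (-1) − (-2) = -6
  Θ: (2) + (0) + 2·(0) + (0) − (-1) = 3
So the dimensions are [M L⁻² T⁻⁶ Θ³].

M: 1, L: -2, T: -6, Θ: 3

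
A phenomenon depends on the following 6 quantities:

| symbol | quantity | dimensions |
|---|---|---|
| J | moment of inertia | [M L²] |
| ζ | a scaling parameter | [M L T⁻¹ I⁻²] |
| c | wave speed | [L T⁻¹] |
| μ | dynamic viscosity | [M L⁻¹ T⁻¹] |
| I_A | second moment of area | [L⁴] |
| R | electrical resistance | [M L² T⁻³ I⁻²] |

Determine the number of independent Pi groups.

2

There are 6 variables and 4 base dimensions (M, L, T, I).
The dimension matrix has rank 4.
Independent dimensionless groups: 6 − 4 = 2.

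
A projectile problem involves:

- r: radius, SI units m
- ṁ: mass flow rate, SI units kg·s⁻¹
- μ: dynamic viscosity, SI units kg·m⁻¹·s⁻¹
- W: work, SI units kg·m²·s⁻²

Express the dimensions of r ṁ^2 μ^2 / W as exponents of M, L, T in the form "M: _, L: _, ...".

M: 3, L: -3, T: -2

Collect each base-dimension exponent across the product:
  M: (0) + 2·(1) + 2·(1) − (1) = 3
  L: (1) + 2·(0) + 2·(-1) − (2) = -3
  T: (0) + 2·(-1) + 2·(-1) − (-2) = -2
So the dimensions are [M³ L⁻³ T⁻²].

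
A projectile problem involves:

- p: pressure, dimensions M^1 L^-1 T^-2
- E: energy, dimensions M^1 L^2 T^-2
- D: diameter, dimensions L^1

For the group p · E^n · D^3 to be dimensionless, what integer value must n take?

-1

Balance the M exponent: (1)·n from E, plus (1) + 3·(0) = 1 from the rest, must sum to zero.
n + 1 = 0, so n = -1.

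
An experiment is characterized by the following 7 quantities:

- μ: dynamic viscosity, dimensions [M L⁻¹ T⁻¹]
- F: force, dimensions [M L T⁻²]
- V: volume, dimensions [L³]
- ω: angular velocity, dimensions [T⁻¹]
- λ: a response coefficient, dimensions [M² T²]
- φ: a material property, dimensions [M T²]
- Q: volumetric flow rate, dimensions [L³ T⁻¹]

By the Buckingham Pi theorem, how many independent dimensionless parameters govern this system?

There are 7 variables and 3 base dimensions (M, L, T).
The dimension matrix has rank 3.
Independent dimensionless groups: 7 − 3 = 4.

4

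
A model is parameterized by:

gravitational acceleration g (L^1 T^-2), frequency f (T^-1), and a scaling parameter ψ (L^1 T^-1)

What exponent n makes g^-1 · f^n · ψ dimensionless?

1

Balance the T exponent: (-1)·n from f, plus −(-2) + (-1) = 1 from the rest, must sum to zero.
−n + 1 = 0, so n = 1.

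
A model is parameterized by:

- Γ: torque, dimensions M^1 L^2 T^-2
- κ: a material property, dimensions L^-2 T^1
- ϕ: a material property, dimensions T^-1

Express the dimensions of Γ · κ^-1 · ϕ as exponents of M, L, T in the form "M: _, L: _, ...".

Collect each base-dimension exponent across the product:
  M: (1) − (0) + (0) = 1
  L: (2) − (-2) + (0) = 4
  T: (-2) − (1) + (-1) = -4
So the dimensions are [M L⁴ T⁻⁴].

M: 1, L: 4, T: -4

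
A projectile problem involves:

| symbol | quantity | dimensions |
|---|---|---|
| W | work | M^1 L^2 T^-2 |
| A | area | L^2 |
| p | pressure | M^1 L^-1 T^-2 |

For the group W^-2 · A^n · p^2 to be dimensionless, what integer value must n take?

Balance the L exponent: (2)·n from A, plus −2·(2) + 2·(-1) = -6 from the rest, must sum to zero.
2n − 6 = 0, so n = 3.

3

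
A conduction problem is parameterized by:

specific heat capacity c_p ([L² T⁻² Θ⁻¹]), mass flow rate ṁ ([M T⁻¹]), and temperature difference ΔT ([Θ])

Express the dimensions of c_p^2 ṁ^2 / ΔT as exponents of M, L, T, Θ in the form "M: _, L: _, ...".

M: 2, L: 4, T: -6, Θ: -3

Collect each base-dimension exponent across the product:
  M: 2·(0) + 2·(1) − (0) = 2
  L: 2·(2) + 2·(0) − (0) = 4
  T: 2·(-2) + 2·(-1) − (0) = -6
  Θ: 2·(-1) + 2·(0) − (1) = -3
So the dimensions are [M² L⁴ T⁻⁶ Θ⁻³].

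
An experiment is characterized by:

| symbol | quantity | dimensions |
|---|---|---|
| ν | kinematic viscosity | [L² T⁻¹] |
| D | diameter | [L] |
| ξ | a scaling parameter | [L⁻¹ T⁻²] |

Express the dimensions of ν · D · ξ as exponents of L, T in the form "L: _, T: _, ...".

Collect each base-dimension exponent across the product:
  L: (2) + (1) + (-1) = 2
  T: (-1) + (0) + (-2) = -3
So the dimensions are [L² T⁻³].

L: 2, T: -3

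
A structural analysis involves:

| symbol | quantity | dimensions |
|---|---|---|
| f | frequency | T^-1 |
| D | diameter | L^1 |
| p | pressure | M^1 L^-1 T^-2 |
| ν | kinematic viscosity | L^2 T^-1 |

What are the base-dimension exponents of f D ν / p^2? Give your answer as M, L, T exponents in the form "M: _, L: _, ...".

M: -2, L: 5, T: 2

Collect each base-dimension exponent across the product:
  M: (0) + (0) − 2·(1) + (0) = -2
  L: (0) + (1) − 2·(-1) + (2) = 5
  T: (-1) + (0) − 2·(-2) + (-1) = 2
So the dimensions are [M⁻² L⁵ T²].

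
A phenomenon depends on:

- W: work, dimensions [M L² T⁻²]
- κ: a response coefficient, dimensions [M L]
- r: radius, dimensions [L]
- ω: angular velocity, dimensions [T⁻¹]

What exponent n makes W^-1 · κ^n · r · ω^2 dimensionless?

Balance the M exponent: (1)·n from κ, plus −(1) + (0) + 2·(0) = -1 from the rest, must sum to zero.
n − 1 = 0, so n = 1.

1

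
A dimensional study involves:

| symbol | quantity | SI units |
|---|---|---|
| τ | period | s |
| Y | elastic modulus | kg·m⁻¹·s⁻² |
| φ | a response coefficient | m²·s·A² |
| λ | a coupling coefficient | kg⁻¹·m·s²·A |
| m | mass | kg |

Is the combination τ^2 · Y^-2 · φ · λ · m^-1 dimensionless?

no

Sum the exponent of each base dimension across the product:
  M: 2·[τ]_M − 2·[Y]_M + [φ]_M + [λ]_M − [m]_M = 2·(0) − 2·(1) + (0) + (-1) − (1) = -4
  L: 2·[τ]_L − 2·[Y]_L + [φ]_L + [λ]_L − [m]_L = 2·(0) − 2·(-1) + (2) + (1) − (0) = 5
  T: 2·[τ]_T − 2·[Y]_T + [φ]_T + [λ]_T − [m]_T = 2·(1) − 2·(-2) + (1) + (2) − (0) = 9
  I: 2·[τ]_I − 2·[Y]_I + [φ]_I + [λ]_I − [m]_I = 2·(0) − 2·(0) + (2) + (1) − (0) = 3
Net dimensions [M⁻⁴ L⁵ T⁹ I³] ≠ [1] — not dimensionless.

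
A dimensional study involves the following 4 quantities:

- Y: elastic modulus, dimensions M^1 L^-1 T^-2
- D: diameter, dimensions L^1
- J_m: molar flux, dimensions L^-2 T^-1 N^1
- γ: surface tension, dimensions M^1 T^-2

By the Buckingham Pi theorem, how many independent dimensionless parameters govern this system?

1

There are 4 variables and 4 base dimensions (M, L, T, N).
The dimension matrix has rank 3 (less than 4: the dimension vectors are linearly dependent).
Independent dimensionless groups: 4 − 3 = 1.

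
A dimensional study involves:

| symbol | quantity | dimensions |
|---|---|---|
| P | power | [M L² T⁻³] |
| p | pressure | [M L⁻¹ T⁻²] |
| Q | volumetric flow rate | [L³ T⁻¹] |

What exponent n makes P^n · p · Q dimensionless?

Balance the M exponent: (1)·n from P, plus (1) + (0) = 1 from the rest, must sum to zero.
n + 1 = 0, so n = -1.

-1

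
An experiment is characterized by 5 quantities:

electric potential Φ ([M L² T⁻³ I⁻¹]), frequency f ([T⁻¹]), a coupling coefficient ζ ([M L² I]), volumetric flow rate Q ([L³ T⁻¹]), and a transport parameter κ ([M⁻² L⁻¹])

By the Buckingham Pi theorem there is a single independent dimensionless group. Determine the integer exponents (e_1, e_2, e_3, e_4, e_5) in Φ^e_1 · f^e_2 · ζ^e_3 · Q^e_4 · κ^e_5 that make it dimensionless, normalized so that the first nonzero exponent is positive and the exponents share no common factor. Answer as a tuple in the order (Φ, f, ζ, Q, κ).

M: e_1·(1) + e_2·(0) + e_3·(1) + e_4·(0) + e_5·(-2) = 0
L: e_1·(2) + e_2·(0) + e_3·(2) + e_4·(3) + e_5·(-1) = 0
T: e_1·(-3) + e_2·(-1) + e_3·(0) + e_4·(-1) + e_5·(0) = 0
I: e_1·(-1) + e_2·(0) + e_3·(1) + e_4·(0) + e_5·(0) = 0
Solving this homogeneous linear system for the smallest-integer solution (first nonzero entry positive) gives (1, -2, 1, -1, 1).

(1, -2, 1, -1, 1)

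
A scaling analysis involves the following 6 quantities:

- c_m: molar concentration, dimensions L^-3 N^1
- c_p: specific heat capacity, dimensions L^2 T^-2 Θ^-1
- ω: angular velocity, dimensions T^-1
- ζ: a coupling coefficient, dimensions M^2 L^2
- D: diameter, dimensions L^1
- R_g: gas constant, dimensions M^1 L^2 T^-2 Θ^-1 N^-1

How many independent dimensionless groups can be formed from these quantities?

1

There are 6 variables and 5 base dimensions (M, L, T, Θ, N).
The dimension matrix has rank 5.
Independent dimensionless groups: 6 − 5 = 1.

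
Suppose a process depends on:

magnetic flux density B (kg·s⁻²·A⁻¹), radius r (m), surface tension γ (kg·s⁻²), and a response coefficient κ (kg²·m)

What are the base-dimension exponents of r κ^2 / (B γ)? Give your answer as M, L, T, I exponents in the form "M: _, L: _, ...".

M: 2, L: 3, T: 4, I: 1

Collect each base-dimension exponent across the product:
  M: −(1) + (0) − (1) + 2·(2) = 2
  L: −(0) + (1) − (0) + 2·(1) = 3
  T: −(-2) + (0) − (-2) + 2·(0) = 4
  I: −(-1) + (0) − (0) + 2·(0) = 1
So the dimensions are [M² L³ T⁴ I].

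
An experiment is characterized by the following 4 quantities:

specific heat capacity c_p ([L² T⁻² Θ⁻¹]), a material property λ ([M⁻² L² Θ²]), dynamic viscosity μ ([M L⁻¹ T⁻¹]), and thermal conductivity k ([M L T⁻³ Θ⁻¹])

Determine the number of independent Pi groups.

There are 4 variables and 4 base dimensions (M, L, T, Θ).
The dimension matrix has rank 3 (less than 4: the dimension vectors are linearly dependent).
Independent dimensionless groups: 4 − 3 = 1.

1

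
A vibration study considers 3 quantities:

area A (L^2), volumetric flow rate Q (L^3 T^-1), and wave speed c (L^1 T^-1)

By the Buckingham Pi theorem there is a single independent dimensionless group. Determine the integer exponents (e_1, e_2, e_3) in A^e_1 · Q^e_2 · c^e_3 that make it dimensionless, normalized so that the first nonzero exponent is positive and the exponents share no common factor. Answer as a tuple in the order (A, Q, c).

(1, -1, 1)

L: e_1·(2) + e_2·(3) + e_3·(1) = 0
T: e_1·(0) + e_2·(-1) + e_3·(-1) = 0
Solving this homogeneous linear system for the smallest-integer solution (first nonzero entry positive) gives (1, -1, 1).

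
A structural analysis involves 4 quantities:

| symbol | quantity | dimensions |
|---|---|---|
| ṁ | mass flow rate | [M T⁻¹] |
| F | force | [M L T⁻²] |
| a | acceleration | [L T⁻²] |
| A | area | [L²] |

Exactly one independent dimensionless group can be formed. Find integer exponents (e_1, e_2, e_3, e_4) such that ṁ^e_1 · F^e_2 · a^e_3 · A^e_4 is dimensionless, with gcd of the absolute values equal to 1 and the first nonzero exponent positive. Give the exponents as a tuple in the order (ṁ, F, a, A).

M: e_1·(1) + e_2·(1) + e_3·(0) + e_4·(0) = 0
L: e_1·(0) + e_2·(1) + e_3·(1) + e_4·(2) = 0
T: e_1·(-1) + e_2·(-2) + e_3·(-2) + e_4·(0) = 0
Solving this homogeneous linear system for the smallest-integer solution (first nonzero entry positive) gives (4, -4, 2, 1).

(4, -4, 2, 1)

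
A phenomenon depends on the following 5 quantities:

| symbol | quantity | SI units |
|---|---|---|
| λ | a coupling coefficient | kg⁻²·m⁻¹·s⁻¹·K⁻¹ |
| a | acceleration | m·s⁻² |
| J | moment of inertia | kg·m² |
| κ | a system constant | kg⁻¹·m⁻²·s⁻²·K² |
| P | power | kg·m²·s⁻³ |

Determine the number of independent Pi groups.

1

There are 5 variables and 4 base dimensions (M, L, T, Θ).
The dimension matrix has rank 4.
Independent dimensionless groups: 5 − 4 = 1.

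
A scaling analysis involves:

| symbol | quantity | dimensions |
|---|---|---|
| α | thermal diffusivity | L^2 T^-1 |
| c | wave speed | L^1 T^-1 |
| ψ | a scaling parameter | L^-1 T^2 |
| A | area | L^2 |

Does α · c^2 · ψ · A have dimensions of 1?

Sum the exponent of each base dimension across the product:
  L: [α]_L + 2·[c]_L + [ψ]_L + [A]_L = (2) + 2·(1) + (-1) + (2) = 5
  T: [α]_T + 2·[c]_T + [ψ]_T + [A]_T = (-1) + 2·(-1) + (2) + (0) = -1
Net dimensions [L⁵ T⁻¹] ≠ [1] — not dimensionless.

no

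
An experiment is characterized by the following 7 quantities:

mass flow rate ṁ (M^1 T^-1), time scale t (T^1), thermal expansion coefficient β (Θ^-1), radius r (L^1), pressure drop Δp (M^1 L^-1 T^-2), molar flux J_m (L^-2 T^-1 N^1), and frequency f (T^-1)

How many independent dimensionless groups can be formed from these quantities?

2

There are 7 variables and 5 base dimensions (M, L, T, Θ, N).
The dimension matrix has rank 5.
Independent dimensionless groups: 7 − 5 = 2.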